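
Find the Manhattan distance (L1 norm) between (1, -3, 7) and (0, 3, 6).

Σ|x_i - y_i| = |1 - 0| + |-3 - 3| + |7 - 6| = 1 + 6 + 1 = 8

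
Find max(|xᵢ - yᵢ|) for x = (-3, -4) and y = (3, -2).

max(|x_i - y_i|) = max(|-3 - 3|, |-4 - (-2)|) = max(6, 2) = 6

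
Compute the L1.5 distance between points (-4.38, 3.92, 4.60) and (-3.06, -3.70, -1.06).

(Σ|x_i - y_i|^1.5)^(1/1.5) = (|-4.38 - (-3.06)|^1.5 + |3.92 - (-3.7)|^1.5 + |4.6 - (-1.06)|^1.5)^(1/1.5)
= (1.32^1.5 + 7.62^1.5 + 5.66^1.5)^(1/1.5) ≈ (1.5166 + 21.0345 + 13.4656)^(1/1.5) = (36.0167)^(1/1.5) ≈ 10.9061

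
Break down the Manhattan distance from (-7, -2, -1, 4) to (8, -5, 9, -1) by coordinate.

Σ|x_i - y_i| = |-7 - 8| + |-2 - (-5)| + |-1 - 9| + |4 - (-1)| = 15 + 3 + 10 + 5 = 33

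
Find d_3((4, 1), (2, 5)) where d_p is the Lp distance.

(Σ|x_i - y_i|^3)^(1/3) = (|4 - 2|^3 + |1 - 5|^3)^(1/3)
= (2^3 + 4^3)^(1/3) = (8 + 64)^(1/3) = (72)^(1/3) ≈ 4.1602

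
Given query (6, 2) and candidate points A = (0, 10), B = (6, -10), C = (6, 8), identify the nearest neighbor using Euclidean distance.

Distances: d(A) = 10, d(B) = 12, d(C) = 6. Nearest: C = (6, 8) with distance 6.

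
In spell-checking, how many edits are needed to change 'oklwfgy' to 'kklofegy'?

Let D[i][j] be the edit distance between the first i characters of 'oklwfgy' and the first j characters of 'kklofegy', with D[i][0] = i, D[0][j] = j, and D[i][j] = D[i-1][j-1] if the characters match, else 1 + min(D[i-1][j], D[i][j-1], D[i-1][j-1]). Filling the table (rows: prefixes of 'oklwfgy', columns: prefixes of 'kklofegy'):
     ε  k  k  l  o  f  e  g  y
  ε  0  1  2  3  4  5  6  7  8
  o  1  1  2  3  3  4  5  6  7
  k  2  1  1  2  3  4  5  6  7
  l  3  2  2  1  2  3  4  5  6
  w  4  3  3  2  2  3  4  5  6
  f  5  4  4  3  3  2  3  4  5
  g  6  5  5  4  4  3  3  3  4
  y  7  6  6  5  5  4  4  4  3
The bottom-right entry gives D[7][8] = 3, so no sequence of fewer than 3 edits works. Backtracking through the table gives one optimal edit sequence (3 edits):
  oklwfgy → kklwfgy (sub o→k @1)
  kklwfgy → kklofgy (sub w→o @4)
  kklofgy → kklofegy (ins e @6)
Edit distance = 3.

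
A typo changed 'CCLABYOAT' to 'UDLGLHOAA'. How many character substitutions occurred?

Differing positions: 1, 2, 4, 5, 6, 9. Hamming distance = 6.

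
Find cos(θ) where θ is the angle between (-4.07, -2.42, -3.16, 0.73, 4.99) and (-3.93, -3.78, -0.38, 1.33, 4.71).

With u = (-4.07, -2.42, -3.16, 0.73, 4.99), v = (-3.93, -3.78, -0.38, 1.33, 4.71):
u·v = (-4.07)·(-3.93) + (-2.42)·(-3.78) + (-3.16)·(-0.38) + 0.73·1.33 + 4.99·4.71 = 15.9951 + 9.1476 + 1.2008 + 0.9709 + 23.5029 = 50.8173.
|u| = √((-4.07)² + (-2.42)² + (-3.16)² + 0.73² + 4.99²) = √(16.5649 + 5.8564 + 9.9856 + 0.5329 + 24.9001) = √57.8399, |v| = √((-3.93)² + (-3.78)² + (-0.38)² + 1.33² + 4.71²) = √(15.4449 + 14.2884 + 0.1444 + 1.7689 + 22.1841) = √53.8307.
cos θ = (u·v)/(|u||v|) = 50.8173/(√57.8399·√53.8307) ≈ 0.9107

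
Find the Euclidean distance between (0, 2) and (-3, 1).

√(Σ(x_i - y_i)²) = √((0 - (-3))² + (2 - 1)²)
= √(3² + 1²) = √(9 + 1) = √10 ≈ 3.1623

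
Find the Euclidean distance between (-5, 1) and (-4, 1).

√(Σ(x_i - y_i)²) = √((-5 - (-4))² + (1 - 1)²)
= √((-1)² + 0²) = √(1 + 0) = √1 = 1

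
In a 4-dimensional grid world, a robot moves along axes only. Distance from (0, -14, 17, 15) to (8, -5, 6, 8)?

Σ|x_i - y_i| = |0 - 8| + |-14 - (-5)| + |17 - 6| + |15 - 8| = 8 + 9 + 11 + 7 = 35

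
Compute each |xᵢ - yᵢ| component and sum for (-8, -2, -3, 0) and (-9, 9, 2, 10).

Σ|x_i - y_i| = |-8 - (-9)| + |-2 - 9| + |-3 - 2| + |0 - 10| = 1 + 11 + 5 + 10 = 27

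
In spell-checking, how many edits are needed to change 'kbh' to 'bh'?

Let D[i][j] be the edit distance between the first i characters of 'kbh' and the first j characters of 'bh', with D[i][0] = i, D[0][j] = j, and D[i][j] = D[i-1][j-1] if the characters match, else 1 + min(D[i-1][j], D[i][j-1], D[i-1][j-1]). Filling the table (rows: prefixes of 'kbh', columns: prefixes of 'bh'):
     ε  b  h
  ε  0  1  2
  k  1  1  2
  b  2  1  2
  h  3  2  1
The bottom-right entry gives D[3][2] = 1, so no sequence of fewer than 1 edit works. Backtracking through the table gives one optimal edit sequence (1 edit):
  kbh → bh (del k @1)
Edit distance = 1.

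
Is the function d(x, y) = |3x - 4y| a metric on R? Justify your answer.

No. d fails symmetry: d(9, 7) = |3·9 - 4·7| = |-1| = 1, but d(7, 9) = |3·7 - 4·9| = |-15| = 15. Since 1 ≠ 15, d(x,y) ≠ d(y,x) in general.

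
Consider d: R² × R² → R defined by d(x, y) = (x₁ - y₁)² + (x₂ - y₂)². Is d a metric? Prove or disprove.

No. The squared Euclidean distance fails the triangle inequality. Counterexample: x = (0, 0), y = (3, 3), z = (6, 6). d(x,z) = 6² + 6² = 72, but d(x,y) + d(y,z) = (3² + 3²) + (3² + 3²) = 18 + 18 = 36. Since 72 > 36, the triangle inequality is violated. (Note: √d, the ordinary Euclidean distance, IS a metric.)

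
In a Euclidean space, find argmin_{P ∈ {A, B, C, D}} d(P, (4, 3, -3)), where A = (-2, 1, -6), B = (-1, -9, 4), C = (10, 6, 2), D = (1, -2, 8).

Distances: d(A) = 7, d(B) ≈ 14.7648, d(C) ≈ 8.3666, d(D) ≈ 12.4499. Nearest: A = (-2, 1, -6) with distance 7.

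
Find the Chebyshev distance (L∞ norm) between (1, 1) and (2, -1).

max(|x_i - y_i|) = max(|1 - 2|, |1 - (-1)|) = max(1, 2) = 2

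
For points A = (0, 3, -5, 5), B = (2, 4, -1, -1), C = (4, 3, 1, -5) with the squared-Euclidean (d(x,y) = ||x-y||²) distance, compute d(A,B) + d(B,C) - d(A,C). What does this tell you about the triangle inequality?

d(A,B) = 2² + 1² + 4² + 6² = 57, d(B,C) = 2² + 1² + 2² + 4² = 25, d(A,C) = 4² + 0² + 6² + 10² = 152.
d(A,B) + d(B,C) - d(A,C) = 57 + 25 - 152 = 82 - 152 = -70. This is < 0, so the triangle inequality FAILS for these points (squared-Euclidean is not a metric).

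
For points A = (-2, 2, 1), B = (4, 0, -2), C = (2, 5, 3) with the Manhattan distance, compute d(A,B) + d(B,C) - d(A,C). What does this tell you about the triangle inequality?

d(A,B) = 6 + 2 + 3 = 11, d(B,C) = 2 + 5 + 5 = 12, d(A,C) = 4 + 3 + 2 = 9.
d(A,B) + d(B,C) - d(A,C) = 11 + 12 - 9 = 23 - 9 = 14. This is ≥ 0, so the triangle inequality holds for these points.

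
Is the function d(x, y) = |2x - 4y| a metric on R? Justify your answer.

No. d fails symmetry: d(9, 6) = |2·9 - 4·6| = |-6| = 6, but d(6, 9) = |2·6 - 4·9| = |-24| = 24. Since 6 ≠ 24, d(x,y) ≠ d(y,x) in general.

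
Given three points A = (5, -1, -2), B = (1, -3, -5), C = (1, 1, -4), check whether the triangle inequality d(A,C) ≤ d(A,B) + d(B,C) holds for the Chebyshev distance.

d(A,B) = max(4, 2, 3) = 4, d(B,C) = max(0, 4, 1) = 4, d(A,C) = max(4, 2, 2) = 4.
d(A,C) = 4 ≤ 4 + 4 = 8. Triangle inequality is satisfied.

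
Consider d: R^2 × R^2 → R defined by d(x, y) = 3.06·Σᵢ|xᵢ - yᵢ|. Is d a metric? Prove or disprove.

Yes. The L1 (Manhattan) norm induces a metric on R^2, and multiplying a metric by a positive constant 3.06 > 0 preserves all four axioms: non-negativity (3.06·||x-y|| ≥ 0), identity (3.06·||x-y|| = 0 ⟺ ||x-y|| = 0 ⟺ x = y), symmetry (||x-y|| = ||y-x||), and the triangle inequality (3.06·||x-z|| ≤ 3.06·||x-y|| + 3.06·||y-z||). So d is a metric.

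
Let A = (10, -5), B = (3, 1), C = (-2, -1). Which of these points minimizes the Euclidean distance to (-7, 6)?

Distances: d(A) ≈ 20.2485, d(B) ≈ 11.1803, d(C) ≈ 8.6023. Nearest: C = (-2, -1) with distance 8.6023.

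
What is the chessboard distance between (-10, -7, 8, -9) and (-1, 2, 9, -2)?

max(|x_i - y_i|) = max(|-10 - (-1)|, |-7 - 2|, |8 - 9|, |-9 - (-2)|) = max(9, 9, 1, 7) = 9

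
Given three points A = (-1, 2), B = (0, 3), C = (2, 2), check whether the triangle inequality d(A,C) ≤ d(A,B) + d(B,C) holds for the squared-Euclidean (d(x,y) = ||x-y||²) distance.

d(A,B) = 1² + 1² = 2, d(B,C) = 2² + 1² = 5, d(A,C) = 3² + 0² = 9.
d(A,C) = 9 > 2 + 5 = 7. Triangle inequality is VIOLATED. (Squared-Euclidean is not a metric — this is a counterexample.)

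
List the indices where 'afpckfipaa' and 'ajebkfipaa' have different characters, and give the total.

Differing positions: 2, 3, 4. Hamming distance = 3.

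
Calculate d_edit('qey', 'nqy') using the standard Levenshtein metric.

Let D[i][j] be the edit distance between the first i characters of 'qey' and the first j characters of 'nqy', with D[i][0] = i, D[0][j] = j, and D[i][j] = D[i-1][j-1] if the characters match, else 1 + min(D[i-1][j], D[i][j-1], D[i-1][j-1]). Filling the table (rows: prefixes of 'qey', columns: prefixes of 'nqy'):
     ε  n  q  y
  ε  0  1  2  3
  q  1  1  1  2
  e  2  2  2  2
  y  3  3  3  2
The bottom-right entry gives D[3][3] = 2, so no sequence of fewer than 2 edits works. Backtracking through the table gives one optimal edit sequence (2 edits):
  qey → ney (sub q→n @1)
  ney → nqy (sub e→q @2)
Edit distance = 2.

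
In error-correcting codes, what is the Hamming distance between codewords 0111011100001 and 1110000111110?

Differing positions: 1, 4, 6, 7, 9, 10, 11, 12, 13. Hamming distance = 9.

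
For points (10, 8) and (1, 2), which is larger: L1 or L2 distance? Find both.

L1 = |10 - 1| + |8 - 2| = 9 + 6 = 15
L2 = √(9² + 6²) = √117 ≈ 10.8167
L1 ≥ L2 always (equality iff movement is along one axis); L1 > L2 here.
Ratio L1/L2 = 15/√117 ≈ 1.3868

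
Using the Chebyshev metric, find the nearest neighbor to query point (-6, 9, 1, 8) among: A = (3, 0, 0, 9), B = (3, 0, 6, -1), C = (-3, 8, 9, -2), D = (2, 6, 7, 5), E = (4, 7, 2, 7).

Distances: d(A) = 9, d(B) = 9, d(C) = 10, d(D) = 8, d(E) = 10. Nearest: D = (2, 6, 7, 5) with distance 8.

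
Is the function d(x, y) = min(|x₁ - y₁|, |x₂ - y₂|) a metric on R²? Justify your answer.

No. d fails identity of indiscernibles: take x = (-5, 0) and y = (-5, 1). Then d(x,y) = min(|-5 - (-5)|, |0 - 1|) = min(0, 1) = 0, yet x ≠ y.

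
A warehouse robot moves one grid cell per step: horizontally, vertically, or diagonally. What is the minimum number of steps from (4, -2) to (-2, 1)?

max(|x_i - y_i|) = max(|4 - (-2)|, |-2 - 1|) = max(6, 3) = 6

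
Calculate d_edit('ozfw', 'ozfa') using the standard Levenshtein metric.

Let D[i][j] be the edit distance between the first i characters of 'ozfw' and the first j characters of 'ozfa', with D[i][0] = i, D[0][j] = j, and D[i][j] = D[i-1][j-1] if the characters match, else 1 + min(D[i-1][j], D[i][j-1], D[i-1][j-1]). Filling the table (rows: prefixes of 'ozfw', columns: prefixes of 'ozfa'):
     ε  o  z  f  a
  ε  0  1  2  3  4
  o  1  0  1  2  3
  z  2  1  0  1  2
  f  3  2  1  0  1
  w  4  3  2  1  1
The bottom-right entry gives D[4][4] = 1, so no sequence of fewer than 1 edit works. Backtracking through the table gives one optimal edit sequence (1 edit):
  ozfw → ozfa (sub w→a @4)
Edit distance = 1.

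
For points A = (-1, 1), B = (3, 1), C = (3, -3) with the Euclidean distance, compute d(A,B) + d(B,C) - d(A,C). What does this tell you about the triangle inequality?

d(A,B) = √(4² + 0²) = √16 = 4, d(B,C) = √(0² + 4²) = √16 = 4, d(A,C) = √(4² + 4²) = √32 ≈ 5.6569.
d(A,B) + d(B,C) - d(A,C) = 4 + 4 - 5.6569 = 8 - 5.6569 = 2.3431 (to 4 decimal places). This is ≥ 0, so the triangle inequality holds for these points.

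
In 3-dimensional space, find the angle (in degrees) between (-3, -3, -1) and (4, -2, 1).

With u = (-3, -3, -1), v = (4, -2, 1):
u·v = (-3)·4 + (-3)·(-2) + (-1)·1 = (-12) + 6 + (-1) = -7.
|u| = √((-3)² + (-3)² + (-1)²) = √19, |v| = √(4² + (-2)² + 1²) = √21, so |u||v| = √(19·21) = √399.
cos θ = (u·v)/(|u||v|) = -7/√399 ≈ -0.350438
θ = arccos(-0.350438) ≈ 110.51°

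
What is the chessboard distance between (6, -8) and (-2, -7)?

max(|x_i - y_i|) = max(|6 - (-2)|, |-8 - (-7)|) = max(8, 1) = 8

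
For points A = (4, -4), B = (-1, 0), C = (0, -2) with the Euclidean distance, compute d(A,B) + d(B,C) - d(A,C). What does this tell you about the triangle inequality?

d(A,B) = √(5² + 4²) = √41 ≈ 6.4031, d(B,C) = √(1² + 2²) = √5 ≈ 2.2361, d(A,C) = √(4² + 2²) = √20 ≈ 4.4721.
d(A,B) + d(B,C) - d(A,C) = 6.4031 + 2.2361 - 4.4721 = 8.6392 - 4.4721 = 4.1671 (to 4 decimal places). This is ≥ 0, so the triangle inequality holds for these points.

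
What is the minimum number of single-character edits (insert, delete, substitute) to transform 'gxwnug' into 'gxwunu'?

Let D[i][j] be the edit distance between the first i characters of 'gxwnug' and the first j characters of 'gxwunu', with D[i][0] = i, D[0][j] = j, and D[i][j] = D[i-1][j-1] if the characters match, else 1 + min(D[i-1][j], D[i][j-1], D[i-1][j-1]). Filling the table (rows: prefixes of 'gxwnug', columns: prefixes of 'gxwunu'):
     ε  g  x  w  u  n  u
  ε  0  1  2  3  4  5  6
  g  1  0  1  2  3  4  5
  x  2  1  0  1  2  3  4
  w  3  2  1  0  1  2  3
  n  4  3  2  1  1  1  2
  u  5  4  3  2  1  2  1
  g  6  5  4  3  2  2  2
The bottom-right entry gives D[6][6] = 2, so no sequence of fewer than 2 edits works. Backtracking through the table gives one optimal edit sequence (2 edits):
  gxwnug → gxwunug (ins u @4)
  gxwunug → gxwunu (del g @7)
Edit distance = 2.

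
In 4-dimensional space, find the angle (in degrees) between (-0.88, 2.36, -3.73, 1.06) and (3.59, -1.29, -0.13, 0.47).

With u = (-0.88, 2.36, -3.73, 1.06), v = (3.59, -1.29, -0.13, 0.47):
u·v = (-0.88)·3.59 + 2.36·(-1.29) + (-3.73)·(-0.13) + 1.06·0.47 = (-3.1592) + (-3.0444) + 0.4849 + 0.4982 = -5.2205.
|u| = √((-0.88)² + 2.36² + (-3.73)² + 1.06²) = √(0.7744 + 5.5696 + 13.9129 + 1.1236) = √21.3805, |v| = √(3.59² + (-1.29)² + (-0.13)² + 0.47²) = √(12.8881 + 1.6641 + 0.0169 + 0.2209) = √14.79.
cos θ = (u·v)/(|u||v|) = -5.2205/(√21.3805·√14.79) ≈ -0.293575
θ = arccos(-0.293575) ≈ 107.07°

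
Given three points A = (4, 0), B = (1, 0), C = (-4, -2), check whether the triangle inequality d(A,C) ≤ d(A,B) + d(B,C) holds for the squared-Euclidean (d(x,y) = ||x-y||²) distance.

d(A,B) = 3² + 0² = 9, d(B,C) = 5² + 2² = 29, d(A,C) = 8² + 2² = 68.
d(A,C) = 68 > 9 + 29 = 38. Triangle inequality is VIOLATED. (Squared-Euclidean is not a metric — this is a counterexample.)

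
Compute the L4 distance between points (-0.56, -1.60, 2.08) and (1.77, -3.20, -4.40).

(Σ|x_i - y_i|^4)^(1/4) = (|-0.56 - 1.77|^4 + |-1.6 - (-3.2)|^4 + |2.08 - (-4.4)|^4)^(1/4)
= (2.33^4 + 1.6^4 + 6.48^4)^(1/4) ≈ (29.473 + 6.5536 + 1763.1937)^(1/4) = (1799.2203)^(1/4) ≈ 6.5129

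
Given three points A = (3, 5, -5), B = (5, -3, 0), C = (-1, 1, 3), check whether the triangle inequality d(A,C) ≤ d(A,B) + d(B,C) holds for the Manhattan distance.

d(A,B) = 2 + 8 + 5 = 15, d(B,C) = 6 + 4 + 3 = 13, d(A,C) = 4 + 4 + 8 = 16.
d(A,C) = 16 ≤ 15 + 13 = 28. Triangle inequality is satisfied.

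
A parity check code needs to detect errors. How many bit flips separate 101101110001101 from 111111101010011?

Differing positions: 2, 5, 8, 9, 11, 12, 13, 14. Hamming distance = 8.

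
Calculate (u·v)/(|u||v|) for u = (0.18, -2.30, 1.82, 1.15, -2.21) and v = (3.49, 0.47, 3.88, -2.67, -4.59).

With u = (0.18, -2.30, 1.82, 1.15, -2.21), v = (3.49, 0.47, 3.88, -2.67, -4.59):
u·v = 0.18·3.49 + (-2.3)·0.47 + 1.82·3.88 + 1.15·(-2.67) + (-2.21)·(-4.59) = 0.6282 + (-1.081) + 7.0616 + (-3.0705) + 10.1439 = 13.6822.
|u| = √(0.18² + (-2.3)² + 1.82² + 1.15² + (-2.21)²) = √(0.0324 + 5.29 + 3.3124 + 1.3225 + 4.8841) = √14.8414, |v| = √(3.49² + 0.47² + 3.88² + (-2.67)² + (-4.59)²) = √(12.1801 + 0.2209 + 15.0544 + 7.1289 + 21.0681) = √55.6524.
cos θ = (u·v)/(|u||v|) = 13.6822/(√14.8414·√55.6524) ≈ 0.4761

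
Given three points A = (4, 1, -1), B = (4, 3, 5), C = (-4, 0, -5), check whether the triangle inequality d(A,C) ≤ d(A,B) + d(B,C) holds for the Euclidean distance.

d(A,B) = √(0² + 2² + 6²) = √40 ≈ 6.3246, d(B,C) = √(8² + 3² + 10²) = √173 ≈ 13.1529, d(A,C) = √(8² + 1² + 4²) = √81 = 9.
d(A,C) = 9 ≤ 6.3246 + 13.1529 = 19.4775. Triangle inequality is satisfied.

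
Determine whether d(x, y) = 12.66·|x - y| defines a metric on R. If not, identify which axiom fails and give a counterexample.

Yes. Since |x - y| is a metric on R and 12.66 > 0, the positive scalar multiple 12.66·|x - y| is also a metric: scaling by a positive constant preserves non-negativity, identity (d=0 ⟺ |x-y|=0 ⟺ x=y), symmetry, and the triangle inequality.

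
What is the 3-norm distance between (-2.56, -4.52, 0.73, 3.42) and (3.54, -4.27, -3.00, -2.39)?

(Σ|x_i - y_i|^3)^(1/3) = (|-2.56 - 3.54|^3 + |-4.52 - (-4.27)|^3 + |0.73 - (-3)|^3 + |3.42 - (-2.39)|^3)^(1/3)
= (6.1^3 + 0.25^3 + 3.73^3 + 5.81^3)^(1/3) ≈ (226.981 + 0.0156 + 51.8951 + 196.1229)^(1/3) = (475.0146)^(1/3) ≈ 7.8025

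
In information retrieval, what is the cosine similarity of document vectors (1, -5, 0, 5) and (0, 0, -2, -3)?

With u = (1, -5, 0, 5), v = (0, 0, -2, -3):
u·v = 1·0 + (-5)·0 + 0·(-2) + 5·(-3) = 0 + 0 + 0 + (-15) = -15.
|u| = √(1² + (-5)² + 0² + 5²) = √51, |v| = √(0² + 0² + (-2)² + (-3)²) = √13, so |u||v| = √(51·13) = √663.
cos θ = (u·v)/(|u||v|) = -15/√663 ≈ -0.5826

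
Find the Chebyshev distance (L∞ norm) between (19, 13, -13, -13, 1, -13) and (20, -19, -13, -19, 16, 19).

max(|x_i - y_i|) = max(|19 - 20|, |13 - (-19)|, |-13 - (-13)|, |-13 - (-19)|, |1 - 16|, |-13 - 19|) = max(1, 32, 0, 6, 15, 32) = 32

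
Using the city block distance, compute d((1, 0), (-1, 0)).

Σ|x_i - y_i| = |1 - (-1)| + |0 - 0| = 2 + 0 = 2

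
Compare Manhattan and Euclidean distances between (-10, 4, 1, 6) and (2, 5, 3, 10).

L1 = |-10 - 2| + |4 - 5| + |1 - 3| + |6 - 10| = 12 + 1 + 2 + 4 = 19
L2 = √(12² + 1² + 2² + 4²) = √165 ≈ 12.8452
L1 ≥ L2 always (equality iff movement is along one axis); L1 > L2 here.
Ratio L1/L2 = 19/√165 ≈ 1.4791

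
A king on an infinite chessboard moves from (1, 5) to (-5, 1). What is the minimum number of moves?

max(|x_i - y_i|) = max(|1 - (-5)|, |5 - 1|) = max(6, 4) = 6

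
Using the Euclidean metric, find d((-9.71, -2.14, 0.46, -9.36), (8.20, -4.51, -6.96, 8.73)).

√(Σ(x_i - y_i)²) = √((-9.71 - 8.2)² + (-2.14 - (-4.51))² + (0.46 - (-6.96))² + (-9.36 - 8.73)²)
= √((-17.91)² + 2.37² + 7.42² + (-18.09)²) = √(320.7681 + 5.6169 + 55.0564 + 327.2481) = √708.6895 ≈ 26.6212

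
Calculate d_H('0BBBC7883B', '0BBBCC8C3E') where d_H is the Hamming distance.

Differing positions: 6, 8, 10. Hamming distance = 3.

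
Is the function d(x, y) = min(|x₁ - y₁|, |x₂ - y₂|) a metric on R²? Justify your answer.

No. d fails identity of indiscernibles: take x = (-3, 0) and y = (-3, 3). Then d(x,y) = min(|-3 - (-3)|, |0 - 3|) = min(0, 3) = 0, yet x ≠ y.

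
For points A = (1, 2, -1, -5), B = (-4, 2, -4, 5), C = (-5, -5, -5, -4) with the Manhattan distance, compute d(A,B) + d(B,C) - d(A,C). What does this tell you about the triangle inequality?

d(A,B) = 5 + 0 + 3 + 10 = 18, d(B,C) = 1 + 7 + 1 + 9 = 18, d(A,C) = 6 + 7 + 4 + 1 = 18.
d(A,B) + d(B,C) - d(A,C) = 18 + 18 - 18 = 36 - 18 = 18. This is ≥ 0, so the triangle inequality holds for these points.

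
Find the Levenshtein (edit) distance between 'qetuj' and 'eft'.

Let D[i][j] be the edit distance between the first i characters of 'qetuj' and the first j characters of 'eft', with D[i][0] = i, D[0][j] = j, and D[i][j] = D[i-1][j-1] if the characters match, else 1 + min(D[i-1][j], D[i][j-1], D[i-1][j-1]). Filling the table (rows: prefixes of 'qetuj', columns: prefixes of 'eft'):
     ε  e  f  t
  ε  0  1  2  3
  q  1  1  2  3
  e  2  1  2  3
  t  3  2  2  2
  u  4  3  3  3
  j  5  4  4  4
The bottom-right entry gives D[5][3] = 4, so no sequence of fewer than 4 edits works. Backtracking through the table gives one optimal edit sequence (4 edits):
  qetuj → etuj (del q @1)
  etuj → euj (del t @2)
  euj → efj (sub u→f @2)
  efj → eft (sub j→t @3)
Edit distance = 4.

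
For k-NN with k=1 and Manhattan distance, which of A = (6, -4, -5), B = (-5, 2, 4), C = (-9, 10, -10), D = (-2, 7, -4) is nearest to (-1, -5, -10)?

Distances: d(A) = 13, d(B) = 25, d(C) = 23, d(D) = 19. Nearest: A = (6, -4, -5) with distance 13.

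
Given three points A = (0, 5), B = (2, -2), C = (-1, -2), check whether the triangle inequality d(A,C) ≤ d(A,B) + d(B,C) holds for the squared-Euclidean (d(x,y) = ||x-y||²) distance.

d(A,B) = 2² + 7² = 53, d(B,C) = 3² + 0² = 9, d(A,C) = 1² + 7² = 50.
d(A,C) = 50 ≤ 53 + 9 = 62. Triangle inequality is satisfied.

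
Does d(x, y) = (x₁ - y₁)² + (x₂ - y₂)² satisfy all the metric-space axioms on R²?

No. The squared Euclidean distance fails the triangle inequality. Counterexample: x = (0, 0), y = (4, 5), z = (8, 10). d(x,z) = 8² + 10² = 164, but d(x,y) + d(y,z) = (4² + 5²) + (4² + 5²) = 41 + 41 = 82. Since 164 > 82, the triangle inequality is violated. (Note: √d, the ordinary Euclidean distance, IS a metric.)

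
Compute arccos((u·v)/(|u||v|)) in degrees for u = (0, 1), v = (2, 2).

With u = (0, 1), v = (2, 2):
u·v = 0·2 + 1·2 = 0 + 2 = 2.
|u| = √(0² + 1²) = √1, |v| = √(2² + 2²) = √8, so |u||v| = √(1·8) = √8.
cos θ = (u·v)/(|u||v|) = 2/√8 ≈ 0.707107
θ = arccos(0.707107) ≈ 45°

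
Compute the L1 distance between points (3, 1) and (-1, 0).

Σ|x_i - y_i| = |3 - (-1)| + |1 - 0| = 4 + 1 = 5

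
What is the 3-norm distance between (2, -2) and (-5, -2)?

(Σ|x_i - y_i|^3)^(1/3) = (|2 - (-5)|^3 + |-2 - (-2)|^3)^(1/3)
= (7^3 + 0^3)^(1/3) = (343 + 0)^(1/3) = (343)^(1/3) = 7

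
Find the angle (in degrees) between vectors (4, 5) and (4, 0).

With u = (4, 5), v = (4, 0):
u·v = 4·4 + 5·0 = 16 + 0 = 16.
|u| = √(4² + 5²) = √41, |v| = √(4² + 0²) = √16, so |u||v| = √(41·16) = √656.
cos θ = (u·v)/(|u||v|) = 16/√656 ≈ 0.624695
θ = arccos(0.624695) ≈ 51.34°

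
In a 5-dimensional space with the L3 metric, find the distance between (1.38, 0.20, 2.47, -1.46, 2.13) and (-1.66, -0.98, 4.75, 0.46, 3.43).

(Σ|x_i - y_i|^3)^(1/3) = (|1.38 - (-1.66)|^3 + |0.2 - (-0.98)|^3 + |2.47 - 4.75|^3 + |-1.46 - 0.46|^3 + |2.13 - 3.43|^3)^(1/3)
= (3.04^3 + 1.18^3 + 2.28^3 + 1.92^3 + 1.3^3)^(1/3) ≈ (28.0945 + 1.643 + 11.8524 + 7.0779 + 2.197)^(1/3) = (50.8648)^(1/3) ≈ 3.7051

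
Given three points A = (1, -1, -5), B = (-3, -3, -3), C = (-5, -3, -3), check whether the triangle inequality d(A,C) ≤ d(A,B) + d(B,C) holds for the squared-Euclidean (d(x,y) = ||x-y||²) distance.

d(A,B) = 4² + 2² + 2² = 24, d(B,C) = 2² + 0² + 0² = 4, d(A,C) = 6² + 2² + 2² = 44.
d(A,C) = 44 > 24 + 4 = 28. Triangle inequality is VIOLATED. (Squared-Euclidean is not a metric — this is a counterexample.)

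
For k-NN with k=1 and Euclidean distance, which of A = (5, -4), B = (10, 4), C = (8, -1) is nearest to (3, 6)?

Distances: d(A) ≈ 10.198, d(B) ≈ 7.2801, d(C) ≈ 8.6023. Nearest: B = (10, 4) with distance 7.2801.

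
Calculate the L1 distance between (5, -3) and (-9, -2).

Σ|x_i - y_i| = |5 - (-9)| + |-3 - (-2)| = 14 + 1 = 15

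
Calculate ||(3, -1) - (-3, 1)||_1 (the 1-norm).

Σ|x_i - y_i| = |3 - (-3)| + |-1 - 1| = 6 + 2 = 8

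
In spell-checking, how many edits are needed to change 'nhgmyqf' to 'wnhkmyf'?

Let D[i][j] be the edit distance between the first i characters of 'nhgmyqf' and the first j characters of 'wnhkmyf', with D[i][0] = i, D[0][j] = j, and D[i][j] = D[i-1][j-1] if the characters match, else 1 + min(D[i-1][j], D[i][j-1], D[i-1][j-1]). Filling the table (rows: prefixes of 'nhgmyqf', columns: prefixes of 'wnhkmyf'):
     ε  w  n  h  k  m  y  f
  ε  0  1  2  3  4  5  6  7
  n  1  1  1  2  3  4  5  6
  h  2  2  2  1  2  3  4  5
  g  3  3  3  2  2  3  4  5
  m  4  4  4  3  3  2  3  4
  y  5  5  5  4  4  3  2  3
  q  6  6  6  5  5  4  3  3
  f  7  7  7  6  6  5  4  3
The bottom-right entry gives D[7][7] = 3, so no sequence of fewer than 3 edits works. Backtracking through the table gives one optimal edit sequence (3 edits):
  nhgmyqf → wnhgmyqf (ins w @1)
  wnhgmyqf → wnhkmyqf (sub g→k @4)
  wnhkmyqf → wnhkmyf (del q @7)
Edit distance = 3.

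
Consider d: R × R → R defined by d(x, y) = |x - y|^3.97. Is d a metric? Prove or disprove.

No. d(x,y) = |x-y|^3.97 fails the triangle inequality since p = 3.97 > 1. Counterexample: x = 1, y = 13, z = 16. d(x,z) = |1 - 16|^3.97 = 15^3.97 ≈ 46674.782, but d(x,y) + d(y,z) = 12^3.97 + 3^3.97 ≈ 19246.4017 + 78.3739 = 19324.7756. Since 46674.782 > 19324.7756, the triangle inequality is violated.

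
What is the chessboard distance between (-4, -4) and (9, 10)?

max(|x_i - y_i|) = max(|-4 - 9|, |-4 - 10|) = max(13, 14) = 14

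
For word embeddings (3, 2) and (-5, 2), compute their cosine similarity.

With u = (3, 2), v = (-5, 2):
u·v = 3·(-5) + 2·2 = (-15) + 4 = -11.
|u| = √(3² + 2²) = √13, |v| = √((-5)² + 2²) = √29, so |u||v| = √(13·29) = √377.
cos θ = (u·v)/(|u||v|) = -11/√377 ≈ -0.5665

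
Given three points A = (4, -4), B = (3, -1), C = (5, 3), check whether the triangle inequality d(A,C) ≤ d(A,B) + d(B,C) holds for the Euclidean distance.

d(A,B) = √(1² + 3²) = √10 ≈ 3.1623, d(B,C) = √(2² + 4²) = √20 ≈ 4.4721, d(A,C) = √(1² + 7²) = √50 ≈ 7.0711.
d(A,C) ≈ 7.0711 ≤ 3.1623 + 4.4721 = 7.6344. Triangle inequality is satisfied.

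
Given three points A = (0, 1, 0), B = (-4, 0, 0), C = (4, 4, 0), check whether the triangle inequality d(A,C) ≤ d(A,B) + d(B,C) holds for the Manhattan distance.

d(A,B) = 4 + 1 + 0 = 5, d(B,C) = 8 + 4 + 0 = 12, d(A,C) = 4 + 3 + 0 = 7.
d(A,C) = 7 ≤ 5 + 12 = 17. Triangle inequality is satisfied.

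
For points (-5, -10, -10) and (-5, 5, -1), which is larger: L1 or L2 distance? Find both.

L1 = |-5 - (-5)| + |-10 - 5| + |-10 - (-1)| = 0 + 15 + 9 = 24
L2 = √(0² + 15² + 9²) = √306 ≈ 17.4929
L1 ≥ L2 always (equality iff movement is along one axis); L1 > L2 here.
Ratio L1/L2 = 24/√306 ≈ 1.372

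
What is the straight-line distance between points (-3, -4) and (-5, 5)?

√(Σ(x_i - y_i)²) = √((-3 - (-5))² + (-4 - 5)²)
= √(2² + (-9)²) = √(4 + 81) = √85 ≈ 9.2195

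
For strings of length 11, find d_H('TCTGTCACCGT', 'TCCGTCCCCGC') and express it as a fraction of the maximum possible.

Differing positions: 3, 7, 11. Hamming distance = 3. The maximum possible Hamming distance for length-11 strings is 11, so d_H/11 = 3/11 ≈ 0.2727.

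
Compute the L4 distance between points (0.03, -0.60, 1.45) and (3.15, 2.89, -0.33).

(Σ|x_i - y_i|^4)^(1/4) = (|0.03 - 3.15|^4 + |-0.6 - 2.89|^4 + |1.45 - (-0.33)|^4)^(1/4)
= (3.12^4 + 3.49^4 + 1.78^4)^(1/4) ≈ (94.7585 + 148.3548 + 10.0388)^(1/4) = (253.1521)^(1/4) ≈ 3.9888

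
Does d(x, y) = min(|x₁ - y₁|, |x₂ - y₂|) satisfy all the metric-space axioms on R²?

No. d fails identity of indiscernibles: take x = (-5, 0) and y = (-5, 7). Then d(x,y) = min(|-5 - (-5)|, |0 - 7|) = min(0, 7) = 0, yet x ≠ y.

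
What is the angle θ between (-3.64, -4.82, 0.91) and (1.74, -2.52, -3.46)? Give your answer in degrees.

With u = (-3.64, -4.82, 0.91), v = (1.74, -2.52, -3.46):
u·v = (-3.64)·1.74 + (-4.82)·(-2.52) + 0.91·(-3.46) = (-6.3336) + 12.1464 + (-3.1486) = 2.6642.
|u| = √((-3.64)² + (-4.82)² + 0.91²) = √(13.2496 + 23.2324 + 0.8281) = √37.3101, |v| = √(1.74² + (-2.52)² + (-3.46)²) = √(3.0276 + 6.3504 + 11.9716) = √21.3496.
cos θ = (u·v)/(|u||v|) = 2.6642/(√37.3101·√21.3496) ≈ 0.094397
θ = arccos(0.094397) ≈ 84.58°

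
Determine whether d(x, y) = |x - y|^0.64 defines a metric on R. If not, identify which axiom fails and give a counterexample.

Yes. With 0 < p = 0.64 ≤ 1, d(x,y) = |x-y|^0.64 is a metric on R. Non-negativity and symmetry are immediate; |x-y|^0.64 = 0 ⟺ |x-y| = 0 ⟺ x = y. For the triangle inequality, the function t ↦ t^0.64 is subadditive on [0,∞) when p ≤ 1, so |x-z|^0.64 ≤ (|x-y| + |y-z|)^0.64 ≤ |x-y|^0.64 + |y-z|^0.64.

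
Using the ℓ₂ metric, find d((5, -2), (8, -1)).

√(Σ(x_i - y_i)²) = √((5 - 8)² + (-2 - (-1))²)
= √((-3)² + (-1)²) = √(9 + 1) = √10 ≈ 3.1623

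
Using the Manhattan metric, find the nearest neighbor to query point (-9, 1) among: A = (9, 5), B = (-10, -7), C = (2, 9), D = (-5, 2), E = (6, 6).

Distances: d(A) = 22, d(B) = 9, d(C) = 19, d(D) = 5, d(E) = 20. Nearest: D = (-5, 2) with distance 5.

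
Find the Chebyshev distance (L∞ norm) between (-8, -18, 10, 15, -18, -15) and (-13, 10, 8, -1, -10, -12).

max(|x_i - y_i|) = max(|-8 - (-13)|, |-18 - 10|, |10 - 8|, |15 - (-1)|, |-18 - (-10)|, |-15 - (-12)|) = max(5, 28, 2, 16, 8, 3) = 28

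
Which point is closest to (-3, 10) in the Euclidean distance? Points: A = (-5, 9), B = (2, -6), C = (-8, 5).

Distances: d(A) ≈ 2.2361, d(B) ≈ 16.7631, d(C) ≈ 7.0711. Nearest: A = (-5, 9) with distance 2.2361.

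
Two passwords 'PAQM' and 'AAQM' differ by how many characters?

Differing positions: 1. Hamming distance = 1.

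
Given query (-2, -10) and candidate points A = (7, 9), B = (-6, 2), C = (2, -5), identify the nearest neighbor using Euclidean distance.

Distances: d(A) ≈ 21.0238, d(B) ≈ 12.6491, d(C) ≈ 6.4031. Nearest: C = (2, -5) with distance 6.4031.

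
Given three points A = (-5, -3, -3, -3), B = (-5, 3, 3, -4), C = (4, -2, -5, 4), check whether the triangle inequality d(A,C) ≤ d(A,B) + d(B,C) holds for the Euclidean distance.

d(A,B) = √(0² + 6² + 6² + 1²) = √73 ≈ 8.544, d(B,C) = √(9² + 5² + 8² + 8²) = √234 ≈ 15.2971, d(A,C) = √(9² + 1² + 2² + 7²) = √135 ≈ 11.619.
d(A,C) ≈ 11.619 ≤ 8.544 + 15.2971 = 23.8411. Triangle inequality is satisfied.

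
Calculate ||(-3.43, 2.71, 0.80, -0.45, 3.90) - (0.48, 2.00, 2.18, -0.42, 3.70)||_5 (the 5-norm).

(Σ|x_i - y_i|^5)^(1/5) = (|-3.43 - 0.48|^5 + |2.71 - 2|^5 + |0.8 - 2.18|^5 + |-0.45 - (-0.42)|^5 + |3.9 - 3.7|^5)^(1/5)
= (3.91^5 + 0.71^5 + 1.38^5 + 0.03^5 + 0.2^5)^(1/5) ≈ (913.8687 + 0.1804 + 5.0049 + 0 + 0.0003)^(1/5) = (919.0543)^(1/5) ≈ 3.9144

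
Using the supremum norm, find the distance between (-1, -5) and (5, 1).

max(|x_i - y_i|) = max(|-1 - 5|, |-5 - 1|) = max(6, 6) = 6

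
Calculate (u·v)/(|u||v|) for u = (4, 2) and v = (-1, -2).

With u = (4, 2), v = (-1, -2):
u·v = 4·(-1) + 2·(-2) = (-4) + (-4) = -8.
|u| = √(4² + 2²) = √20, |v| = √((-1)² + (-2)²) = √5, so |u||v| = √(20·5) = √100 = 10.
cos θ = (u·v)/(|u||v|) = -8/10 = -0.8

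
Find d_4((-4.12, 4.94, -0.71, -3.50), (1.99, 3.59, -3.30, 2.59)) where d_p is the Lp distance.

(Σ|x_i - y_i|^4)^(1/4) = (|-4.12 - 1.99|^4 + |4.94 - 3.59|^4 + |-0.71 - (-3.3)|^4 + |-3.5 - 2.59|^4)^(1/4)
= (6.11^4 + 1.35^4 + 2.59^4 + 6.09^4)^(1/4) ≈ (1393.6857 + 3.3215 + 44.9986 + 1375.5272)^(1/4) = (2817.533)^(1/4) ≈ 7.2856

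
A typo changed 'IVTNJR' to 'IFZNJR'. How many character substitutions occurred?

Differing positions: 2, 3. Hamming distance = 2.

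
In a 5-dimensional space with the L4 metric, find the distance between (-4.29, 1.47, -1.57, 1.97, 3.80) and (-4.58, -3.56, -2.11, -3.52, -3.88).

(Σ|x_i - y_i|^4)^(1/4) = (|-4.29 - (-4.58)|^4 + |1.47 - (-3.56)|^4 + |-1.57 - (-2.11)|^4 + |1.97 - (-3.52)|^4 + |3.8 - (-3.88)|^4)^(1/4)
= (0.29^4 + 5.03^4 + 0.54^4 + 5.49^4 + 7.68^4)^(1/4) ≈ (0.0071 + 640.1355 + 0.085 + 908.4256 + 3478.9235)^(1/4) = (5027.5767)^(1/4) ≈ 8.4205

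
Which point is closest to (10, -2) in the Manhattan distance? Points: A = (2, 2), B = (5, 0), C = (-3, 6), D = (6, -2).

Distances: d(A) = 12, d(B) = 7, d(C) = 21, d(D) = 4. Nearest: D = (6, -2) with distance 4.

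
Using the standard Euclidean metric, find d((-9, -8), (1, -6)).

√(Σ(x_i - y_i)²) = √((-9 - 1)² + (-8 - (-6))²)
= √((-10)² + (-2)²) = √(100 + 4) = √104 ≈ 10.198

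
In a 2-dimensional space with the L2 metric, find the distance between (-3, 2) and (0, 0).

(Σ|x_i - y_i|^2)^(1/2) = (|-3 - 0|^2 + |2 - 0|^2)^(1/2)
= (3^2 + 2^2)^(1/2) = (9 + 4)^(1/2) = (13)^(1/2) ≈ 3.6056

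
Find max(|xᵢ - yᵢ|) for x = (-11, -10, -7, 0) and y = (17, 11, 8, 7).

max(|x_i - y_i|) = max(|-11 - 17|, |-10 - 11|, |-7 - 8|, |0 - 7|) = max(28, 21, 15, 7) = 28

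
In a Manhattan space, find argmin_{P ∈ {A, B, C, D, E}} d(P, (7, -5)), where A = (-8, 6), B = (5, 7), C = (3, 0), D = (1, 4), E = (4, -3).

Distances: d(A) = 26, d(B) = 14, d(C) = 9, d(D) = 15, d(E) = 5. Nearest: E = (4, -3) with distance 5.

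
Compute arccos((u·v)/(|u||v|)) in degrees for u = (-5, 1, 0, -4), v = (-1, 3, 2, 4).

With u = (-5, 1, 0, -4), v = (-1, 3, 2, 4):
u·v = (-5)·(-1) + 1·3 + 0·2 + (-4)·4 = 5 + 3 + 0 + (-16) = -8.
|u| = √((-5)² + 1² + 0² + (-4)²) = √42, |v| = √((-1)² + 3² + 2² + 4²) = √30, so |u||v| = √(42·30) = √1260.
cos θ = (u·v)/(|u||v|) = -8/√1260 ≈ -0.225374
θ = arccos(-0.225374) ≈ 103.02°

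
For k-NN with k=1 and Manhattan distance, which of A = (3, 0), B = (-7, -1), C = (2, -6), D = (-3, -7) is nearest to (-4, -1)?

Distances: d(A) = 8, d(B) = 3, d(C) = 11, d(D) = 7. Nearest: B = (-7, -1) with distance 3.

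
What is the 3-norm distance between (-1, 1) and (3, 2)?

(Σ|x_i - y_i|^3)^(1/3) = (|-1 - 3|^3 + |1 - 2|^3)^(1/3)
= (4^3 + 1^3)^(1/3) = (64 + 1)^(1/3) = (65)^(1/3) ≈ 4.0207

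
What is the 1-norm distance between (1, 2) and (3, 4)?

Σ|x_i - y_i| = |1 - 3| + |2 - 4| = 2 + 2 = 4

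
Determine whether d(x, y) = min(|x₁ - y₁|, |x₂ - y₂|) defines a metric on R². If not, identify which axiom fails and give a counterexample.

No. d fails identity of indiscernibles: take x = (-3, 0) and y = (-3, 2). Then d(x,y) = min(|-3 - (-3)|, |0 - 2|) = min(0, 2) = 0, yet x ≠ y.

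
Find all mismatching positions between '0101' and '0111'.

Differing positions: 3. Hamming distance = 1.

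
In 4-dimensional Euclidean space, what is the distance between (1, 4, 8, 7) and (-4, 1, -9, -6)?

√(Σ(x_i - y_i)²) = √((1 - (-4))² + (4 - 1)² + (8 - (-9))² + (7 - (-6))²)
= √(5² + 3² + 17² + 13²) = √(25 + 9 + 289 + 169) = √492 ≈ 22.1811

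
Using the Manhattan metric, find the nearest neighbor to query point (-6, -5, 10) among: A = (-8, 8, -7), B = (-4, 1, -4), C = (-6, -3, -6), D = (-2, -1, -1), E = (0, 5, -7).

Distances: d(A) = 32, d(B) = 22, d(C) = 18, d(D) = 19, d(E) = 33. Nearest: C = (-6, -3, -6) with distance 18.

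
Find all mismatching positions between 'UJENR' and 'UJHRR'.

Differing positions: 3, 4. Hamming distance = 2.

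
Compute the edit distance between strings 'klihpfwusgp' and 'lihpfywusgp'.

Let D[i][j] be the edit distance between the first i characters of 'klihpfwusgp' and the first j characters of 'lihpfywusgp', with D[i][0] = i, D[0][j] = j, and D[i][j] = D[i-1][j-1] if the characters match, else 1 + min(D[i-1][j], D[i][j-1], D[i-1][j-1]). Filling the table (rows: prefixes of 'klihpfwusgp', columns: prefixes of 'lihpfywusgp'):
     ε  l  i  h  p  f  y  w  u  s  g  p
  ε  0  1  2  3  4  5  6  7  8  9 10 11
  k  1  1  2  3  4  5  6  7  8  9 10 11
  l  2  1  2  3  4  5  6  7  8  9 10 11
  i  3  2  1  2  3  4  5  6  7  8  9 10
  h  4  3  2  1  2  3  4  5  6  7  8  9
  p  5  4  3  2  1  2  3  4  5  6  7  8
  f  6  5  4  3  2  1  2  3  4  5  6  7
  w  7  6  5  4  3  2  2  2  3  4  5  6
  u  8  7  6  5  4  3  3  3  2  3  4  5
  s  9  8  7  6  5  4  4  4  3  2  3  4
  g 10  9  8  7  6  5  5  5  4  3  2  3
  p 11 10  9  8  7  6  6  6  5  4  3  2
The bottom-right entry gives D[11][11] = 2, so no sequence of fewer than 2 edits works. Backtracking through the table gives one optimal edit sequence (2 edits):
  klihpfwusgp → lihpfwusgp (del k @1)
  lihpfwusgp → lihpfywusgp (ins y @6)
Edit distance = 2.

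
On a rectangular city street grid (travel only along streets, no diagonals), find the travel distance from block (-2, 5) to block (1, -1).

Σ|x_i - y_i| = |-2 - 1| + |5 - (-1)| = 3 + 6 = 9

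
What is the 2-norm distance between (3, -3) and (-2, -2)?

(Σ|x_i - y_i|^2)^(1/2) = (|3 - (-2)|^2 + |-3 - (-2)|^2)^(1/2)
= (5^2 + 1^2)^(1/2) = (25 + 1)^(1/2) = (26)^(1/2) ≈ 5.099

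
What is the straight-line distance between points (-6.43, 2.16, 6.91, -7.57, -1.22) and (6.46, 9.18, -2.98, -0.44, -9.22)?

√(Σ(x_i - y_i)²) = √((-6.43 - 6.46)² + (2.16 - 9.18)² + (6.91 - (-2.98))² + (-7.57 - (-0.44))² + (-1.22 - (-9.22))²)
= √((-12.89)² + (-7.02)² + 9.89² + (-7.13)² + 8²) = √(166.1521 + 49.2804 + 97.8121 + 50.8369 + 64) = √428.0815 ≈ 20.6901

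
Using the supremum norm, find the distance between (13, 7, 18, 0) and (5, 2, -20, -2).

max(|x_i - y_i|) = max(|13 - 5|, |7 - 2|, |18 - (-20)|, |0 - (-2)|) = max(8, 5, 38, 2) = 38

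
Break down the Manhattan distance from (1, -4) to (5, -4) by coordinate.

Σ|x_i - y_i| = |1 - 5| + |-4 - (-4)| = 4 + 0 = 4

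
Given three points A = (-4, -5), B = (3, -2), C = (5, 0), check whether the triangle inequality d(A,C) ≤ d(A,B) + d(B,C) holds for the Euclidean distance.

d(A,B) = √(7² + 3²) = √58 ≈ 7.6158, d(B,C) = √(2² + 2²) = √8 ≈ 2.8284, d(A,C) = √(9² + 5²) = √106 ≈ 10.2956.
d(A,C) ≈ 10.2956 ≤ 7.6158 + 2.8284 = 10.4442. Triangle inequality is satisfied.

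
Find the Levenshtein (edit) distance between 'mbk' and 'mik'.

Let D[i][j] be the edit distance between the first i characters of 'mbk' and the first j characters of 'mik', with D[i][0] = i, D[0][j] = j, and D[i][j] = D[i-1][j-1] if the characters match, else 1 + min(D[i-1][j], D[i][j-1], D[i-1][j-1]). Filling the table (rows: prefixes of 'mbk', columns: prefixes of 'mik'):
     ε  m  i  k
  ε  0  1  2  3
  m  1  0  1  2
  b  2  1  1  2
  k  3  2  2  1
The bottom-right entry gives D[3][3] = 1, so no sequence of fewer than 1 edit works. Backtracking through the table gives one optimal edit sequence (1 edit):
  mbk → mik (sub b→i @2)
Edit distance = 1.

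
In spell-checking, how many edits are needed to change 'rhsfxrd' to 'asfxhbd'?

Let D[i][j] be the edit distance between the first i characters of 'rhsfxrd' and the first j characters of 'asfxhbd', with D[i][0] = i, D[0][j] = j, and D[i][j] = D[i-1][j-1] if the characters match, else 1 + min(D[i-1][j], D[i][j-1], D[i-1][j-1]). Filling the table (rows: prefixes of 'rhsfxrd', columns: prefixes of 'asfxhbd'):
     ε  a  s  f  x  h  b  d
  ε  0  1  2  3  4  5  6  7
  r  1  1  2  3  4  5  6  7
  h  2  2  2  3  4  4  5  6
  s  3  3  2  3  4  5  5  6
  f  4  4  3  2  3  4  5  6
  x  5  5  4  3  2  3  4  5
  r  6  6  5  4  3  3  4  5
  d  7  7  6  5  4  4  4  4
The bottom-right entry gives D[7][7] = 4, so no sequence of fewer than 4 edits works. Backtracking through the table gives one optimal edit sequence (4 edits):
  rhsfxrd → hsfxrd (del r @1)
  hsfxrd → asfxrd (sub h→a @1)
  asfxrd → asfxhrd (ins h @5)
  asfxhrd → asfxhbd (sub r→b @6)
Edit distance = 4.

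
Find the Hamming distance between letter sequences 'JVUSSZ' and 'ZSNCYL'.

Differing positions: 1, 2, 3, 4, 5, 6. Hamming distance = 6.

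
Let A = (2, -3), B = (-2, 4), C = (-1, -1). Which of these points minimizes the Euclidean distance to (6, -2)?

Distances: d(A) ≈ 4.1231, d(B) = 10, d(C) ≈ 7.0711. Nearest: A = (2, -3) with distance 4.1231.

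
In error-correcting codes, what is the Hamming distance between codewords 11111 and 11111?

Differing positions: none. Hamming distance = 0.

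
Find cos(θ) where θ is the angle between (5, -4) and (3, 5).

With u = (5, -4), v = (3, 5):
u·v = 5·3 + (-4)·5 = 15 + (-20) = -5.
|u| = √(5² + (-4)²) = √41, |v| = √(3² + 5²) = √34, so |u||v| = √(41·34) = √1394.
cos θ = (u·v)/(|u||v|) = -5/√1394 ≈ -0.1339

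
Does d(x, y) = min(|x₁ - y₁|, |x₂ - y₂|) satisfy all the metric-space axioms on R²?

No. d fails identity of indiscernibles: take x = (2, 0) and y = (2, 9). Then d(x,y) = min(|2 - 2|, |0 - 9|) = min(0, 9) = 0, yet x ≠ y.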